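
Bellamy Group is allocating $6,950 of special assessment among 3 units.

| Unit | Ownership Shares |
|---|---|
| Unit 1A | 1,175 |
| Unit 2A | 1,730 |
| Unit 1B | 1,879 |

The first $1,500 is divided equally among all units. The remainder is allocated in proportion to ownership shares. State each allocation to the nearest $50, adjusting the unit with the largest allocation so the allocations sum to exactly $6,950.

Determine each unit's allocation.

Equal tier: $1,500 ÷ 3 = $500 apiece.
Remainder $5,450 by ownership shares (total 4,784): Unit 1A 1,338.58 → $1,350; Unit 2A 1,970.84 → $1,950; Unit 1B 2,140.58 → $2,150.
Totals: Unit 1A $500 + $1,350 = $1,850; Unit 2A $500 + $1,950 = $2,450; Unit 1B $500 + $2,150 = $2,650.

Unit 1A: $1,850 · Unit 2A: $2,450 · Unit 1B: $2,650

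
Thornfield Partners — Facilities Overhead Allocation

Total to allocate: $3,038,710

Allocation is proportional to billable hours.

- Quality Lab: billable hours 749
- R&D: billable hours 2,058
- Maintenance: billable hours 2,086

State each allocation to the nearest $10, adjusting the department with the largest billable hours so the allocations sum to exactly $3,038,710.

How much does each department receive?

Quality Lab: $465,150; R&D: $1,278,080; Maintenance: $1,295,480

Total billable hours = 4,893.
Raw shares: Quality Lab 749/4,893 × $3,038,710 = 465,153.03; R&D 2,058/4,893 × $3,038,710 = 1,278,084.03; Maintenance 2,086/4,893 × $3,038,710 = 1,295,472.93.
After rounding ($10): Quality Lab $465,150; R&D $1,278,080; Maintenance $1,295,470. Sum = $3,038,700.
Difference $3,038,710 − $3,038,700 = +$10 applied to largest billable hours (Maintenance): Maintenance becomes $1,295,480.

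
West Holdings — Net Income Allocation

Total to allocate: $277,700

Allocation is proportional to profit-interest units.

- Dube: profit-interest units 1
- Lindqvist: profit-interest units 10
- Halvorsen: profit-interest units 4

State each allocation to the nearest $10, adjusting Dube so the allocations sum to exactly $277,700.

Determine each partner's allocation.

Dube: $18,520; Lindqvist: $185,130; Halvorsen: $74,050

Total profit-interest units = 15.
Proportional shares: Dube 1/15 × $277,700 = 18,513.33; Lindqvist 10/15 × $277,700 = 185,133.33; Halvorsen 4/15 × $277,700 = 74,053.33.
Rounded to nearest $10: Dube $18,510; Lindqvist $185,130; Halvorsen $74,050. Sum = $277,690.
Difference $277,700 − $277,690 = +$10 applied to Dube: Dube becomes $18,520.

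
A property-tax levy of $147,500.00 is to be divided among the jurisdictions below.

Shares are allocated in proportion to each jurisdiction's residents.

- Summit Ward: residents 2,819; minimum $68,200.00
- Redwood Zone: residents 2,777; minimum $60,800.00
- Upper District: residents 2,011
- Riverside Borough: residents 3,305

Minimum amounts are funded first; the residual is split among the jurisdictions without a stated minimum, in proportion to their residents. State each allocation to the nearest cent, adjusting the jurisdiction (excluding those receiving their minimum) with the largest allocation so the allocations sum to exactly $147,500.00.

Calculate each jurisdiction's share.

Summit Ward: $68,200.00 | Redwood Zone: $60,800.00 | Upper District: $6,998.40 | Riverside Borough: $11,501.60

Guaranteed amounts: Summit Ward $68,200.00; Redwood Zone $60,800.00. Balance $18,500.00.
Balance split over remaining residents 5,316: Upper District 6,998.4011 → $6,998.40; Riverside Borough 11,501.5989 → $11,501.60.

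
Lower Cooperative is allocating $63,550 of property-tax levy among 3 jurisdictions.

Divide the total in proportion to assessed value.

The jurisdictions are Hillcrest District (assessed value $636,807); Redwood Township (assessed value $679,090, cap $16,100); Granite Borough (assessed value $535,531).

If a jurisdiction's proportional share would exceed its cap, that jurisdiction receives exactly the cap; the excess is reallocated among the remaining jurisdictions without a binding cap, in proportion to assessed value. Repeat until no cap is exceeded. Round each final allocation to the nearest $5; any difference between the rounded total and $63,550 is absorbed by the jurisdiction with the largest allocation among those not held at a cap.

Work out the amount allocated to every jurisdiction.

Sum of assessed value: 1,851,428.
Proportional shares (ignoring caps): Hillcrest District 21,858.31; Redwood Township 23,309.67; Granite Borough 18,382.02.
Held at cap: Redwood Township ($16,100); residual $47,450 reallocated over remaining assessed value 1,172,338.
Remaining shares: Hillcrest District 25,774.56 → $25,775; Granite Borough 21,675.44 → $21,675.

Hillcrest District: $25,775 | Redwood Township: $16,100 | Granite Borough: $21,675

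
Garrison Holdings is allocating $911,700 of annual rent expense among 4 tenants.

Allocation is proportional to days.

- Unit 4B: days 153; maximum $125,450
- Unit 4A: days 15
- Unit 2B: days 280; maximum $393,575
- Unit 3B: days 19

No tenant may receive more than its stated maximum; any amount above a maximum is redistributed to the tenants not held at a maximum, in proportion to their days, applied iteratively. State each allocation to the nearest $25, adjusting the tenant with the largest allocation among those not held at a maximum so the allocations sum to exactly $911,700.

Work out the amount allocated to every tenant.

Unit 4B: $125,450 · Unit 4A: $173,250 · Unit 2B: $393,575 · Unit 3B: $219,425

Sum of days: 467.
Unconstrained shares: Unit 4B 298,694.00; Unit 4A 29,283.73; Unit 2B 546,629.55; Unit 3B 37,092.72.
Cap binds for Unit 4B ($125,450), Unit 2B ($393,575); remaining pool $392,675 reallocated over remaining days 34.
Shares after redistribution: Unit 4A 173,238.97 → $173,250; Unit 3B 219,436.03 → $219,425.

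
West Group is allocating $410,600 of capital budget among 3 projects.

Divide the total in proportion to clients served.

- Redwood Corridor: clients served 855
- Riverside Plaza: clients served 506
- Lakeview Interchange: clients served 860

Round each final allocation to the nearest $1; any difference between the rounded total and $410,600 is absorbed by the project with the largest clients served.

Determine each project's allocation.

Sum of clients served: 855 + 506 + 860 = 2,221.
Unrounded shares: Redwood Corridor 158,065.29; Riverside Plaza 93,545.07; Lakeview Interchange 158,989.64.
After rounding ($1): Redwood Corridor $158,065; Riverside Plaza $93,545; Lakeview Interchange $158,990. Sum = $410,600.
Rounded total matches; no reconciliation needed.

Redwood Corridor: $158,065 | Riverside Plaza: $93,545 | Lakeview Interchange: $158,990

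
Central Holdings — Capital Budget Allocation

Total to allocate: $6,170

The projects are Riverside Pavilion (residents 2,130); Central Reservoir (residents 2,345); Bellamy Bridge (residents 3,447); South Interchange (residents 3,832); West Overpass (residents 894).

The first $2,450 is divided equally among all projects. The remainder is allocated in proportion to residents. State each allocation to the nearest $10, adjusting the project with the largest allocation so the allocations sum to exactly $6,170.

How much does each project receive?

Equal tier: $2,450 ÷ 5 = $490 apiece.
Remainder $3,720 by residents (total 12,648): Riverside Pavilion 626.47 → $630; Central Reservoir 689.71 → $690; Bellamy Bridge 1,013.82 → $1,010; South Interchange 1,127.06 → $1,130; West Overpass 262.94 → $260.
Totals: Riverside Pavilion $490 + $630 = $1,120; Central Reservoir $490 + $690 = $1,180; Bellamy Bridge $490 + $1,010 = $1,500; South Interchange $490 + $1,130 = $1,620; West Overpass $490 + $260 = $750.

Riverside Pavilion: $1,120 | Central Reservoir: $1,180 | Bellamy Bridge: $1,500 | South Interchange: $1,620 | West Overpass: $750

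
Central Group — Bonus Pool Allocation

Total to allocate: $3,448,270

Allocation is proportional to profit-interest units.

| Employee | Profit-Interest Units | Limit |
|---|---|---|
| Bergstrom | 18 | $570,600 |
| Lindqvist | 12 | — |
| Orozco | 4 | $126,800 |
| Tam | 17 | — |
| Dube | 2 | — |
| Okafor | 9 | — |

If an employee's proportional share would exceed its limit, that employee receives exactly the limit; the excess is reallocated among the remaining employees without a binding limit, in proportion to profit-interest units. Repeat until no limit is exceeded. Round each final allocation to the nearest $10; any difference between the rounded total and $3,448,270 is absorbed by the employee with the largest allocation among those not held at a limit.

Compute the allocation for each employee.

Sum of profit-interest units: 62.
Proportional shares (ignoring caps): Bergstrom 1,001,110.65; Lindqvist 667,407.10; Orozco 222,469.03; Tam 945,493.39; Dube 111,234.52; Okafor 500,555.32.
Capped: Bergstrom ($570,600), Orozco ($126,800); remaining pool $2,750,870 reallocated over remaining profit-interest units 40.
Remaining shares: Lindqvist 825,261.00 → $825,260; Tam 1,169,119.75 → $1,169,120; Dube 137,543.50 → $137,540; Okafor 618,945.75 → $618,950.

Bergstrom: $570,600 | Lindqvist: $825,260 | Orozco: $126,800 | Tam: $1,169,120 | Dube: $137,540 | Okafor: $618,950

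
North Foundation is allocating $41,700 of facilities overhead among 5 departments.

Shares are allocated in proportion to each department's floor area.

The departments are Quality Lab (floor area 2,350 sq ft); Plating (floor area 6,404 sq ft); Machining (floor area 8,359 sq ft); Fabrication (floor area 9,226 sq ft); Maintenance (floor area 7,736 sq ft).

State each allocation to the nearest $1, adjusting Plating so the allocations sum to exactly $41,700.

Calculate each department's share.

Quality Lab: $2,876 · Plating: $7,836 · Machining: $10,230 · Fabrication: $11,291 · Maintenance: $9,467

Total floor area = 34,075.
Pro-rata amounts: Quality Lab 2,350/34,075 × $41,700 = 2,875.86; Plating 6,404/34,075 × $41,700 = 7,837.03; Machining 8,359/34,075 × $41,700 = 10,229.503; Fabrication 9,226/34,075 × $41,700 = 11,290.51; Maintenance 7,736/34,075 × $41,700 = 9,467.09.
At nearest $1: Quality Lab $2,876; Plating $7,837; Machining $10,230; Fabrication $11,291; Maintenance $9,467. Sum = $41,701.
Difference $41,700 − $41,701 = −$1 applied to Plating: Plating becomes $7,836.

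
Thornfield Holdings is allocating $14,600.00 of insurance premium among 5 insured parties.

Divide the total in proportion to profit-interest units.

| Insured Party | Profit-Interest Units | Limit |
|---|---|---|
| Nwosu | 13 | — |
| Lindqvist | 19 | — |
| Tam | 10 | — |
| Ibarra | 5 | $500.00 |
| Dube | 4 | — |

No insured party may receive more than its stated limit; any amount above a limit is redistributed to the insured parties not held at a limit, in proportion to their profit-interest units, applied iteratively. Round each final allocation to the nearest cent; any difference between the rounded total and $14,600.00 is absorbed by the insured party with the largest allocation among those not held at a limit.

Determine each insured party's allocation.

Total profit-interest units = 51.
Pro-rata shares before constraints: Nwosu 3,721.5686; Lindqvist 5,439.2157; Tam 2,862.7451; Ibarra 1,431.3725; Dube 1,145.0980.
Held at cap: Ibarra ($500.00); remaining pool $14,100.00 reallocated over remaining profit-interest units 46.
Remaining shares: Nwosu 3,984.7826 → $3,984.78; Lindqvist 5,823.9130 → $5,823.91; Tam 3,065.2174 → $3,065.22; Dube 1,226.0870 → $1,226.09.

Nwosu: $3,984.78 | Lindqvist: $5,823.91 | Tam: $3,065.22 | Ibarra: $500.00 | Dube: $1,226.09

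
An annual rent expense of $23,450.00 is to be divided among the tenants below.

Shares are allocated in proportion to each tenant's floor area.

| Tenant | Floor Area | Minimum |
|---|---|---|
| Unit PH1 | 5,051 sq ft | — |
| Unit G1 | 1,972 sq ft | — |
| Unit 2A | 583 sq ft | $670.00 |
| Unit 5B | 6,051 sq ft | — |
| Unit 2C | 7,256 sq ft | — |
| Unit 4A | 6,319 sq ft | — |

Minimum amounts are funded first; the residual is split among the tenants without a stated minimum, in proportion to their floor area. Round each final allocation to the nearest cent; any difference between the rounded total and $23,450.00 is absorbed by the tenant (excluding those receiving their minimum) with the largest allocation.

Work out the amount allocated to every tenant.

Fund the minimums — Unit 2A $670.00. Balance $22,780.00.
Balance split over remaining floor area 26,649: Unit PH1 4,317.6772 → $4,317.68; Unit G1 1,685.6978 → $1,685.70; Unit 5B 5,172.4935 → $5,172.49; Unit 2C 6,202.5472 → $6,202.55; Unit 4A 5,401.5843 → $5,401.58.

Unit PH1: $4,317.68 | Unit G1: $1,685.70 | Unit 2A: $670.00 | Unit 5B: $5,172.49 | Unit 2C: $6,202.55 | Unit 4A: $5,401.58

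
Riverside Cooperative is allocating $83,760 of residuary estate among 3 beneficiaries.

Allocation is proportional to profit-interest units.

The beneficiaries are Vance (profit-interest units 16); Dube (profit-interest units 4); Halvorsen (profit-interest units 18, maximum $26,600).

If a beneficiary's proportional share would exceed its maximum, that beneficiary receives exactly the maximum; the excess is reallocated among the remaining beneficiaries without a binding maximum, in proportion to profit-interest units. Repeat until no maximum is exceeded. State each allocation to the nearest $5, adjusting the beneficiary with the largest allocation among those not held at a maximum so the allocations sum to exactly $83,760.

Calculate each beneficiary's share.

Total profit-interest units = 38.
Unconstrained shares: Vance 35,267.37; Dube 8,816.84; Halvorsen 39,675.79.
Cap binds for Halvorsen ($26,600); residual $57,160 reallocated over remaining profit-interest units 20.
Redistributed shares: Vance 45,728.00 → $45,730; Dube 11,432.00 → $11,430.

Vance: $45,730 · Dube: $11,430 · Halvorsen: $26,600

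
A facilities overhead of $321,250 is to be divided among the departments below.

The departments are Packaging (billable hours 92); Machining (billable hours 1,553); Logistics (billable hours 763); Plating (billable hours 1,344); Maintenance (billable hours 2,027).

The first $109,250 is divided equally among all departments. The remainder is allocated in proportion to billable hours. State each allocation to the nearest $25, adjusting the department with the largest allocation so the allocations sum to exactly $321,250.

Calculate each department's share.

First tranche $109,250 split equally: $21,850 each.
Remainder $212,000 by billable hours (total 5,779): Packaging 3,374.98 → $3,375; Machining 56,971.10 → $56,975; Logistics 27,990.31 → $28,000; Plating 49,304.03 → $49,300; Maintenance 74,359.58 → $74,350.
Totals: Packaging $21,850 + $3,375 = $25,225; Machining $21,850 + $56,975 = $78,825; Logistics $21,850 + $28,000 = $49,850; Plating $21,850 + $49,300 = $71,150; Maintenance $21,850 + $74,350 = $96,200.

Packaging: $25,225; Machining: $78,825; Logistics: $49,850; Plating: $71,150; Maintenance: $96,200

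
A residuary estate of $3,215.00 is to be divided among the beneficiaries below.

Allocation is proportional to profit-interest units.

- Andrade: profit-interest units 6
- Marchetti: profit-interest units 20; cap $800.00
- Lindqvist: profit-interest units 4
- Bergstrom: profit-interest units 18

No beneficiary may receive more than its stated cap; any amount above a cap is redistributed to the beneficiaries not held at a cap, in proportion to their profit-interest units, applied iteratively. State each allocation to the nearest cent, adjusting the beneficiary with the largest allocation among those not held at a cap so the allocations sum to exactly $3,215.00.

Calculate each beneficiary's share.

Total profit-interest units = 48.
Unconstrained shares: Andrade 401.8750; Marchetti 1,339.5833; Lindqvist 267.9167; Bergstrom 1,205.6250.
Capped: Marchetti ($800.00); remaining pool $2,415.00 reallocated over remaining profit-interest units 28.
Shares after redistribution: Andrade 517.5000 → $517.50; Lindqvist 345.0000 → $345.00; Bergstrom 1,552.5000 → $1,552.50.

Andrade: $517.50 | Marchetti: $800.00 | Lindqvist: $345.00 | Bergstrom: $1,552.50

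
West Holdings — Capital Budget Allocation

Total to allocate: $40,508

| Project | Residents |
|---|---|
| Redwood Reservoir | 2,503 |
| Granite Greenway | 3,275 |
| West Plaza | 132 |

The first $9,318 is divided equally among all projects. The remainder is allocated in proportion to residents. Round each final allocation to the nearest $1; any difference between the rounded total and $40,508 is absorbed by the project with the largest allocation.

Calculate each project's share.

Redwood Reservoir: $16,316 | Granite Greenway: $20,389 | West Plaza: $3,803

First tranche $9,318 split equally: $3,106 each.
Remainder $31,190 by residents (total 5,910): Redwood Reservoir 13,209.57 → $13,210; Granite Greenway 17,283.80 → $17,284; West Plaza 696.63 → $697.
Rounding difference −$1 on remainder applied to Granite Greenway.
Totals: Redwood Reservoir $3,106 + $13,210 = $16,316; Granite Greenway $3,106 + $17,283 = $20,389; West Plaza $3,106 + $697 = $3,803.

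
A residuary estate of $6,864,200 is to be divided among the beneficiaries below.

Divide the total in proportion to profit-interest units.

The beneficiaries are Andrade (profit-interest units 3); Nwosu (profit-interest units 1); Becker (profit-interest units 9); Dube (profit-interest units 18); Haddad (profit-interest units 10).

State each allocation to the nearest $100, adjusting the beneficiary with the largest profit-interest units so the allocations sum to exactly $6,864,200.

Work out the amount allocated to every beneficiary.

Andrade: $502,300 · Nwosu: $167,400 · Becker: $1,506,800 · Dube: $3,013,500 · Haddad: $1,674,200

Total profit-interest units = 41.
Raw shares: Andrade 3/41 × $6,864,200 = 502,258.54; Nwosu 1/41 × $6,864,200 = 167,419.51; Becker 9/41 × $6,864,200 = 1,506,775.61; Dube 18/41 × $6,864,200 = 3,013,551.22; Haddad 10/41 × $6,864,200 = 1,674,195.12.
Rounded to nearest $100: Andrade $502,300; Nwosu $167,400; Becker $1,506,800; Dube $3,013,600; Haddad $1,674,200. Sum = $6,864,300.
Difference $6,864,200 − $6,864,300 = −$100 applied to largest profit-interest units (Dube): Dube becomes $3,013,500.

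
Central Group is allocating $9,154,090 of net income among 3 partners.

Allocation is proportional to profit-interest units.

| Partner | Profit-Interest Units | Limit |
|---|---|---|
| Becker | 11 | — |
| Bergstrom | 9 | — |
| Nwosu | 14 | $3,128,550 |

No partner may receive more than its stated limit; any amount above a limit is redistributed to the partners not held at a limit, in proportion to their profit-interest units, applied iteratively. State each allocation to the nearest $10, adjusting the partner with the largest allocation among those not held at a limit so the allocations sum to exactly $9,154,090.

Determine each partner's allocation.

Becker: $3,314,050 · Bergstrom: $2,711,490 · Nwosu: $3,128,550

Sum of profit-interest units: 34.
Proportional shares (ignoring caps): Becker 2,961,617.35; Bergstrom 2,423,141.47; Nwosu 3,769,331.18.
Cap binds for Nwosu ($3,128,550); residual $6,025,540 reallocated over remaining profit-interest units 20.
Remaining shares: Becker 3,314,047.00 → $3,314,050; Bergstrom 2,711,493.00 → $2,711,490.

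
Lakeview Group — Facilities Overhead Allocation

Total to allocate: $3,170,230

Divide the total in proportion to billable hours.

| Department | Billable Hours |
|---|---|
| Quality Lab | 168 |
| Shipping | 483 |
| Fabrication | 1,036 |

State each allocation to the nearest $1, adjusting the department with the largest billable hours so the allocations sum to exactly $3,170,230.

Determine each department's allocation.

Quality Lab: $315,708; Shipping: $907,659; Fabrication: $1,946,863

Billable hours total: 168 + 483 + 1,036 = 1,687.
Pro-rata amounts: Quality Lab 315,707.55; Shipping 907,659.21; Fabrication 1,946,863.24.
After rounding ($1): Quality Lab $315,708; Shipping $907,659; Fabrication $1,946,863. Sum = $3,170,230.
No rounding difference to absorb.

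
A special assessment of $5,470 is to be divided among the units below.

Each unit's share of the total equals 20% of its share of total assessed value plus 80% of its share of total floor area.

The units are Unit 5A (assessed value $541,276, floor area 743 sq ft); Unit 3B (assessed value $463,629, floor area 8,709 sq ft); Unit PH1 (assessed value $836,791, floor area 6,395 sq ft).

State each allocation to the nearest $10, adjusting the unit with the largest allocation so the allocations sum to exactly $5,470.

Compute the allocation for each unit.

Assessed value total 1,841,696; floor area total 15,847.
Combined weights (20% assessed value + 80% floor area): Unit 5A 0.0963; Unit 3B 0.4900; Unit PH1 0.4137.
Proportional shares: Unit 5A 526.70; Unit 3B 2,680.31; Unit PH1 2,262.99.
After rounding ($10): Unit 5A $530; Unit 3B $2,680; Unit PH1 $2,260. Sum = $5,470.
Sum already equals the total — no adjustment.

Unit 5A: $530; Unit 3B: $2,680; Unit PH1: $2,260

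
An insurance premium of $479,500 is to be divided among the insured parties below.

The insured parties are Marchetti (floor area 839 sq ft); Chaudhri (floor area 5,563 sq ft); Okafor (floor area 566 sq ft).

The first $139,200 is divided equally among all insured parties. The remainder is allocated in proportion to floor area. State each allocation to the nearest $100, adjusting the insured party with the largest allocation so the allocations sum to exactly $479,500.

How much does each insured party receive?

Equal tier: $139,200 ÷ 3 = $46,400 apiece.
Remainder $340,300 by floor area (total 6,968): Marchetti 40,974.70 → $41,000; Chaudhri 271,683.25 → $271,700; Okafor 27,642.05 → $27,600.
Totals: Marchetti $46,400 + $41,000 = $87,400; Chaudhri $46,400 + $271,700 = $318,100; Okafor $46,400 + $27,600 = $74,000.

Marchetti: $87,400 | Chaudhri: $318,100 | Okafor: $74,000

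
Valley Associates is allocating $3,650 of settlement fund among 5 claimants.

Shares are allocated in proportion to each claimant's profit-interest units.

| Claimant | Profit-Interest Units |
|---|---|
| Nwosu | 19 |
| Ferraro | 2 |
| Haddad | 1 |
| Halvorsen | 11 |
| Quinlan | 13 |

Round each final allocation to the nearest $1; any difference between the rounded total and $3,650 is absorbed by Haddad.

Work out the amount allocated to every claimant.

Sum of profit-interest units: 46.
Proportional shares: Nwosu 19/46 × $3,650 = 1,507.61; Ferraro 2/46 × $3,650 = 158.70; Haddad 1/46 × $3,650 = 79.35; Halvorsen 11/46 × $3,650 = 872.83; Quinlan 13/46 × $3,650 = 1,031.52.
Rounded to nearest $1: Nwosu $1,508; Ferraro $159; Haddad $79; Halvorsen $873; Quinlan $1,032. Sum = $3,651.
Difference $3,650 − $3,651 = −$1 applied to Haddad: Haddad becomes $78.

Nwosu: $1,508; Ferraro: $159; Haddad: $78; Halvorsen: $873; Quinlan: $1,032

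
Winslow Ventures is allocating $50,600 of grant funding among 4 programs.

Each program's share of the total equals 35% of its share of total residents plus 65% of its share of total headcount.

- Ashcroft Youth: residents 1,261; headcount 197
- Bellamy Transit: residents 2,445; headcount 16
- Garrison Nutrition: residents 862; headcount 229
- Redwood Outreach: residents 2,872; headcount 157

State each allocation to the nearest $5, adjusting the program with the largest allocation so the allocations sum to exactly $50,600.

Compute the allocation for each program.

Ashcroft Youth: $13,820 | Bellamy Transit: $6,700 | Garrison Nutrition: $14,625 | Redwood Outreach: $15,455

Totals — residents 7,440, headcount 599.
Composite weights (35% residents + 65% headcount): Ashcroft Youth 0.2731; Bellamy Transit 0.1324; Garrison Nutrition 0.2890; Redwood Outreach 0.3055.
Unrounded shares: Ashcroft Youth 13,818.57; Bellamy Transit 6,698.55; Garrison Nutrition 14,625.86; Redwood Outreach 15,457.03.
After rounding ($5): Ashcroft Youth $13,820; Bellamy Transit $6,700; Garrison Nutrition $14,625; Redwood Outreach $15,455. Sum = $50,600.
Rounded total matches; no reconciliation needed.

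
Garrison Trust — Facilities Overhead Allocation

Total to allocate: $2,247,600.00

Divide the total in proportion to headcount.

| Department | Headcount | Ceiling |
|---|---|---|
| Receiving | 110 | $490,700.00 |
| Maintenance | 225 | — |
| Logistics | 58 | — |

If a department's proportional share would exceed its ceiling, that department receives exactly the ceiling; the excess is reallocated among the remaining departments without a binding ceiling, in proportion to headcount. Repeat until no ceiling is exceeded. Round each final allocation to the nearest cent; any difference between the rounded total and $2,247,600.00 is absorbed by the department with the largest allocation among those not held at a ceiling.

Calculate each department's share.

Headcount total: 393.
Proportional shares (ignoring caps): Receiving 629,099.2366; Maintenance 1,286,793.8931; Logistics 331,706.8702.
Capped: Receiving ($490,700.00); balance $1,756,900.00 reallocated over remaining headcount 283.
Shares after redistribution: Maintenance 1,396,828.6219 → $1,396,828.62; Logistics 360,071.3781 → $360,071.38.

Receiving: $490,700.00 · Maintenance: $1,396,828.62 · Logistics: $360,071.38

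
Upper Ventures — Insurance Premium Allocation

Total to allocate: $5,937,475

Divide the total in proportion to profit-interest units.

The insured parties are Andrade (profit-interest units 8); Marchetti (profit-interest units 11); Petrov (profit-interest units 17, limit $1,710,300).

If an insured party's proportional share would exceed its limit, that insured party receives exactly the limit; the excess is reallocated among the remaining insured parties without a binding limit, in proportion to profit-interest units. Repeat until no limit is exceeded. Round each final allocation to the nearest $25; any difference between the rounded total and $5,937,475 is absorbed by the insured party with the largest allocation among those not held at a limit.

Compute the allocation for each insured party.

Andrade: $1,779,875 | Marchetti: $2,447,300 | Petrov: $1,710,300

Combined profit-interest units = 36.
Unconstrained shares: Andrade 1,319,438.89; Marchetti 1,814,228.47; Petrov 2,803,807.64.
Held at cap: Petrov ($1,710,300); balance $4,227,175 reallocated over remaining profit-interest units 19.
Remaining shares: Andrade 1,779,863.16 → $1,779,875; Marchetti 2,447,311.84 → $2,447,300.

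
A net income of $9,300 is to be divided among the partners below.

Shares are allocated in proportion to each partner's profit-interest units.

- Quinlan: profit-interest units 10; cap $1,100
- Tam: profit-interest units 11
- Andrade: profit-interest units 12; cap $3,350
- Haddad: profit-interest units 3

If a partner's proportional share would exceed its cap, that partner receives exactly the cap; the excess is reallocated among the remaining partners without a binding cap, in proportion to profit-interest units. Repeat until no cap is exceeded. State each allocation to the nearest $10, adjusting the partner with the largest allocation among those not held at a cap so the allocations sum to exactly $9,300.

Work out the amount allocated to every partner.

Total profit-interest units = 36.
Proportional shares (ignoring caps): Quinlan 2,583.33; Tam 2,841.67; Andrade 3,100.00; Haddad 775.00.
Capped: Quinlan ($1,100); remaining pool $8,200 reallocated over remaining profit-interest units 26.
Capped: Andrade ($3,350); remaining pool $4,850 reallocated over remaining profit-interest units 14.
Remaining shares: Tam 3,810.71 → $3,810; Haddad 1,039.29 → $1,040.

Quinlan: $1,100 | Tam: $3,810 | Andrade: $3,350 | Haddad: $1,040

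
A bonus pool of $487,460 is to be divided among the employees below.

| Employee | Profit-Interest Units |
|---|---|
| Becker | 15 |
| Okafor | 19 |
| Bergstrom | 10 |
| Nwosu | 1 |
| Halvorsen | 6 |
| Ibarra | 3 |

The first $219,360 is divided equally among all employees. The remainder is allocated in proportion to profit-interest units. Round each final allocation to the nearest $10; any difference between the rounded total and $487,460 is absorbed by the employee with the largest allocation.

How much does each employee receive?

Becker: $111,030 · Okafor: $130,900 · Bergstrom: $86,210 · Nwosu: $41,520 · Halvorsen: $66,350 · Ibarra: $51,450

$219,360 shared equally gives $36,560 per employee.
Remainder $268,100 by profit-interest units (total 54): Becker 74,472.22 → $74,470; Okafor 94,331.48 → $94,330; Bergstrom 49,648.15 → $49,650; Nwosu 4,964.81 → $4,960; Halvorsen 29,788.89 → $29,790; Ibarra 14,894.44 → $14,890.
Rounding difference +$10 on remainder applied to Okafor.
Totals: Becker $36,560 + $74,470 = $111,030; Okafor $36,560 + $94,340 = $130,900; Bergstrom $36,560 + $49,650 = $86,210; Nwosu $36,560 + $4,960 = $41,520; Halvorsen $36,560 + $29,790 = $66,350; Ibarra $36,560 + $14,890 = $51,450.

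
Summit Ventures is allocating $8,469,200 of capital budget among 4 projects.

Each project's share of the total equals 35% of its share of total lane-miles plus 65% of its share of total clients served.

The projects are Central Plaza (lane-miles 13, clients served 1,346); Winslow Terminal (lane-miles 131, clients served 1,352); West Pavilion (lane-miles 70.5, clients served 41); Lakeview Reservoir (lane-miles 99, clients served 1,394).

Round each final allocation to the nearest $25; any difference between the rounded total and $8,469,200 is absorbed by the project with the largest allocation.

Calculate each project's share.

Lane-miles total 313.5; clients served total 4,133.
Composite weights (35% lane-miles + 65% clients served): Central Plaza 0.2262; Winslow Terminal 0.3589; West Pavilion 0.0852; Lakeview Reservoir 0.3298.
Unrounded shares: Central Plaza 1,915,732.90; Winslow Terminal 3,039,443.81; West Pavilion 721,205.18; Lakeview Reservoir 2,792,818.11.
After rounding ($25): Central Plaza $1,915,725; Winslow Terminal $3,039,450; West Pavilion $721,200; Lakeview Reservoir $2,792,825. Sum = $8,469,200.
No rounding difference to absorb.

Central Plaza: $1,915,725 · Winslow Terminal: $3,039,450 · West Pavilion: $721,200 · Lakeview Reservoir: $2,792,825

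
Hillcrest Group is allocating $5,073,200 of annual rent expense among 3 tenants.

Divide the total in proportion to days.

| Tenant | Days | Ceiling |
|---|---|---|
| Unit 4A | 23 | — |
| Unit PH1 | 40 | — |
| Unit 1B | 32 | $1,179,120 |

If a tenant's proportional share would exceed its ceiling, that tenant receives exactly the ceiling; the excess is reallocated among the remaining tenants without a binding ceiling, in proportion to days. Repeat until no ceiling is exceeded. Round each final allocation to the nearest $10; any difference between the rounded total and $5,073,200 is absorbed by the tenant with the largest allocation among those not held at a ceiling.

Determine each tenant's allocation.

Unit 4A: $1,421,650; Unit PH1: $2,472,430; Unit 1B: $1,179,120

Total days = 95.
Unconstrained shares: Unit 4A 1,228,248.42; Unit PH1 2,136,084.21; Unit 1B 1,708,867.37.
Capped: Unit 1B ($1,179,120); balance $3,894,080 reallocated over remaining days 63.
Remaining shares: Unit 4A 1,421,648.25 → $1,421,650; Unit PH1 2,472,431.75 → $2,472,430.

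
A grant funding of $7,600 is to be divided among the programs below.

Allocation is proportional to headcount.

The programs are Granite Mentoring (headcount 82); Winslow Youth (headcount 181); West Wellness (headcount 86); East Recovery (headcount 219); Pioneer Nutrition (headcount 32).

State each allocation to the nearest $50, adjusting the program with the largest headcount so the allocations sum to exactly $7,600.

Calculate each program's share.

Granite Mentoring: $1,050; Winslow Youth: $2,300; West Wellness: $1,100; East Recovery: $2,750; Pioneer Nutrition: $400

Sum of headcount: 82 + 181 + 86 + 219 + 32 = 600.
Raw shares: Granite Mentoring 1,038.67; Winslow Youth 2,292.67; West Wellness 1,089.33; East Recovery 2,774.00; Pioneer Nutrition 405.33.
Rounded to nearest $50: Granite Mentoring $1,050; Winslow Youth $2,300; West Wellness $1,100; East Recovery $2,750; Pioneer Nutrition $400. Sum = $7,600.
No rounding difference to absorb.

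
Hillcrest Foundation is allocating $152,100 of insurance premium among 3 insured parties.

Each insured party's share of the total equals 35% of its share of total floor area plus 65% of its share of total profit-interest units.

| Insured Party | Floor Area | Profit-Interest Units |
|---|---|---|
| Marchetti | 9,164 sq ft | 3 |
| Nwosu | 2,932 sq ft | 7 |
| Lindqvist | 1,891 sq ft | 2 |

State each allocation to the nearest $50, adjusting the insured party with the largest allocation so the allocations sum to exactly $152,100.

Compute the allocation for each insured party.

Marchetti: $59,600 | Nwosu: $68,850 | Lindqvist: $23,650

Totals — floor area 13,987, profit-interest units 12.
Blended shares (35% floor area + 65% profit-interest units): Marchetti 0.3918; Nwosu 0.4525; Lindqvist 0.1557.
Proportional shares: Marchetti 59,594.75; Nwosu 68,830.54; Lindqvist 23,674.71.
After rounding ($50): Marchetti $59,600; Nwosu $68,850; Lindqvist $23,650. Sum = $152,100.
No rounding difference to absorb.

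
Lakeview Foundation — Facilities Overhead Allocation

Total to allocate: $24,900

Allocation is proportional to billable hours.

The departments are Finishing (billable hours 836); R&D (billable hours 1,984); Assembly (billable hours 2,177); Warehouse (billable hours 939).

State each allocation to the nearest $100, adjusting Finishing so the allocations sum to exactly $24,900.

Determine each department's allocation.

Combined billable hours = 5,936.
Pro-rata amounts: Finishing 836/5,936 × $24,900 = 3,506.81; R&D 1,984/5,936 × $24,900 = 8,322.37; Assembly 2,177/5,936 × $24,900 = 9,131.96; Warehouse 939/5,936 × $24,900 = 3,938.86.
At nearest $100: Finishing $3,500; R&D $8,300; Assembly $9,100; Warehouse $3,900. Sum = $24,800.
Difference $24,900 − $24,800 = +$100 applied to Finishing: Finishing becomes $3,600.

Finishing: $3,600 · R&D: $8,300 · Assembly: $9,100 · Warehouse: $3,900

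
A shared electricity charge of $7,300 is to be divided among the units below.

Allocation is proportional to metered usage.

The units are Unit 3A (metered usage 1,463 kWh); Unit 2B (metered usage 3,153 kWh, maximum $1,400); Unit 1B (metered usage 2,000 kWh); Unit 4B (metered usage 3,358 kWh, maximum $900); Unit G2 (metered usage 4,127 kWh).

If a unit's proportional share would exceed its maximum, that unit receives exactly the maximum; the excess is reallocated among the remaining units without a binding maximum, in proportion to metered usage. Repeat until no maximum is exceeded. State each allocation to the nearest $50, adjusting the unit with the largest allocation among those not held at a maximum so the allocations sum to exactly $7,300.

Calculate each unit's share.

Combined metered usage = 14,101.
Proportional shares (ignoring caps): Unit 3A 757.39; Unit 2B 1,632.29; Unit 1B 1,035.39; Unit 4B 1,738.42; Unit G2 2,136.52.
Held at cap: Unit 2B ($1,400), Unit 4B ($900); residual $5,000 reallocated over remaining metered usage 7,590.
Redistributed shares: Unit 3A 963.77 → $950; Unit 1B 1,317.52 → $1,300; Unit G2 2,718.71 → $2,700.
Rounding difference +$50 applied to Unit G2 → $2,750.

Unit 3A: $950 | Unit 2B: $1,400 | Unit 1B: $1,300 | Unit 4B: $900 | Unit G2: $2,750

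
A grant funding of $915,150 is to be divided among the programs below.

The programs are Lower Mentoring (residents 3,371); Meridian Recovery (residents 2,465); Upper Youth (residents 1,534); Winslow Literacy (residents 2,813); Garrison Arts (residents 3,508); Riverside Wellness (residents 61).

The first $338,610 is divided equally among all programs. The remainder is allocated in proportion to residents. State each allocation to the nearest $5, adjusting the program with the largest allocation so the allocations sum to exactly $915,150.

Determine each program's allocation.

Lower Mentoring: $197,760 | Meridian Recovery: $159,780 | Upper Youth: $120,745 | Winslow Literacy: $174,365 | Garrison Arts: $203,510 | Riverside Wellness: $58,990

First tranche $338,610 split equally: $56,435 each.
Remainder $576,540 by residents (total 13,752): Lower Mentoring 141,326.09 → $141,325; Meridian Recovery 103,342.87 → $103,345; Upper Youth 64,311.54 → $64,310; Winslow Literacy 117,932.45 → $117,930; Garrison Arts 147,069.69 → $147,070; Riverside Wellness 2,557.37 → $2,555.
Rounding difference +$5 on remainder applied to Garrison Arts.
Totals: Lower Mentoring $56,435 + $141,325 = $197,760; Meridian Recovery $56,435 + $103,345 = $159,780; Upper Youth $56,435 + $64,310 = $120,745; Winslow Literacy $56,435 + $117,930 = $174,365; Garrison Arts $56,435 + $147,075 = $203,510; Riverside Wellness $56,435 + $2,555 = $58,990.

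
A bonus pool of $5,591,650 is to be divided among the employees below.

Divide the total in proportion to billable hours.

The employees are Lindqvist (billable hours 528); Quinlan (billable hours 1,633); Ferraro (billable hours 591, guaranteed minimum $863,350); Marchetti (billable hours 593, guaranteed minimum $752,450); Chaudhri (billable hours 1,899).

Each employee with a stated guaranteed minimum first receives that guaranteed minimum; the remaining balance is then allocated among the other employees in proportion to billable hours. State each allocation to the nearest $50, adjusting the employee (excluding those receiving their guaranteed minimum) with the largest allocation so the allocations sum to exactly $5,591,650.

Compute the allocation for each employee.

Fund the minimums — Ferraro $863,350; Marchetti $752,450. Balance $3,975,850.
Balance split over remaining billable hours 4,060: Lindqvist 517,056.35 → $517,050; Quinlan 1,599,153.46 → $1,599,150; Chaudhri 1,859,640.18 → $1,859,650.

Lindqvist: $517,050 · Quinlan: $1,599,150 · Ferraro: $863,350 · Marchetti: $752,450 · Chaudhri: $1,859,650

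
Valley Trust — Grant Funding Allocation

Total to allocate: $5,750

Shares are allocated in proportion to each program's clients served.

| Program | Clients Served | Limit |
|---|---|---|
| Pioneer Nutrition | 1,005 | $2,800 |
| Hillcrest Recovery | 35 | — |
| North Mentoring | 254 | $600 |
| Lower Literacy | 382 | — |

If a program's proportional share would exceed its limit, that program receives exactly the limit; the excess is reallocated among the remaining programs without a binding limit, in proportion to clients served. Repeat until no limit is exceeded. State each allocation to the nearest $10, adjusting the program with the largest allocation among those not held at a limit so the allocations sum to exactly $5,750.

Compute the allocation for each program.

Pioneer Nutrition: $2,800; Hillcrest Recovery: $200; North Mentoring: $600; Lower Literacy: $2,150

Combined clients served = 1,676.
Proportional shares (ignoring caps): Pioneer Nutrition 3,447.94; Hillcrest Recovery 120.08; North Mentoring 871.42; Lower Literacy 1,310.56.
Cap binds for Pioneer Nutrition ($2,800), North Mentoring ($600); remaining pool $2,350 reallocated over remaining clients served 417.
Remaining shares: Hillcrest Recovery 197.24 → $200; Lower Literacy 2,152.76 → $2,150.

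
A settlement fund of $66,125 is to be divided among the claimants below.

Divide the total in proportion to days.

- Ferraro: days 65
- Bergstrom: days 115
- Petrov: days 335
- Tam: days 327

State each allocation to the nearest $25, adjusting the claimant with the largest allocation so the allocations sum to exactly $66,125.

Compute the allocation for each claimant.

Days total: 842.
Proportional shares: Ferraro 65/842 × $66,125 = 5,104.66; Bergstrom 115/842 × $66,125 = 9,031.32; Petrov 335/842 × $66,125 = 26,308.64; Tam 327/842 × $66,125 = 25,680.37.
After rounding ($25): Ferraro $5,100; Bergstrom $9,025; Petrov $26,300; Tam $25,675. Sum = $66,100.
Difference $66,125 − $66,100 = +$25 applied to largest allocation (Petrov): Petrov becomes $26,325.

Ferraro: $5,100 | Bergstrom: $9,025 | Petrov: $26,325 | Tam: $25,675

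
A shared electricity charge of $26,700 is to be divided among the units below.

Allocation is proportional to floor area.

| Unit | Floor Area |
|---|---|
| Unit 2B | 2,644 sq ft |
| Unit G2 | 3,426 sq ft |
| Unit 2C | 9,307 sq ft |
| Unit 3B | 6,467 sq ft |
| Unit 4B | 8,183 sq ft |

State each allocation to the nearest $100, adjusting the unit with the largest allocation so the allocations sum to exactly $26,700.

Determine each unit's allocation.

Sum of floor area: 30,027.
Pro-rata amounts: Unit 2B 2,644/30,027 × $26,700 = 2,351.04; Unit G2 3,426/30,027 × $26,700 = 3,046.40; Unit 2C 9,307/30,027 × $26,700 = 8,275.78; Unit 3B 6,467/30,027 × $26,700 = 5,750.45; Unit 4B 8,183/30,027 × $26,700 = 7,276.32.
After rounding ($100): Unit 2B $2,400; Unit G2 $3,000; Unit 2C $8,300; Unit 3B $5,800; Unit 4B $7,300. Sum = $26,800.
Difference $26,700 − $26,800 = −$100 applied to largest allocation (Unit 2C): Unit 2C becomes $8,200.

Unit 2B: $2,400; Unit G2: $3,000; Unit 2C: $8,200; Unit 3B: $5,800; Unit 4B: $7,300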